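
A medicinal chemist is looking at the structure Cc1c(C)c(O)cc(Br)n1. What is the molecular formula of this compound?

C7H8BrNO

Walk through each heavy atom and fill implicit hydrogens from standard valence (C 4, N 3, O 2, S 2, halogen 1); for lowercase aromatic atoms, an aromatic c carries 1 H when it has two neighbours and 0 H with three, and aromatic n carries 0 H:
  atom 1: C, bond orders sum to 1 (valence 4) → 3 H
  atom 2: aromatic c, 3 neighbours → 0 H
  atom 3: aromatic c, 3 neighbours → 0 H
  atom 4: C, bond orders sum to 1 (valence 4) → 3 H
  atom 5: aromatic c, 3 neighbours → 0 H
  atom 6: O, bond orders sum to 1 (valence 2) → 1 H
  atom 7: aromatic c, 2 neighbours → 1 H
  atom 8: aromatic c, 3 neighbours → 0 H
  atom 9: Br (halogen, monovalent) → 0 H
  atom 10: aromatic n, 2 neighbours → 0 H
Totals → C:7, H:8, Br:1, N:1, O:1.
In Hill order: C7H8BrNO.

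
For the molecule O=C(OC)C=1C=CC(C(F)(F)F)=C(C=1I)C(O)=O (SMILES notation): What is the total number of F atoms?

Scan the SMILES for F atoms (remember two-letter symbols like Cl and Br are single atoms).
Fluorine count: 3.

3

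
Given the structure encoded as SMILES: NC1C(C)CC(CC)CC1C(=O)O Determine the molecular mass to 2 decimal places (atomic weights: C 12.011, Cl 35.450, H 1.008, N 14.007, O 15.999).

First, the molecular formula is C10H19NO2 (counting implicit H from valence).
  C: 10 × 12.011 = 120.110
  H: 19 × 1.008 = 19.152
  N: 1 × 14.007 = 14.007
  O: 2 × 15.999 = 31.998
Sum: 10×12.011 + 19×1.008 + 1×14.007 + 2×15.999 = 185.267 → 185.27 g/mol.

185.27 g/mol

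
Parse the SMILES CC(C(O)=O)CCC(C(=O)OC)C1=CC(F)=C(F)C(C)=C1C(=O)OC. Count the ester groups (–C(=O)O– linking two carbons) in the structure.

2

The ester motif appears at heavy-atom positions 9, 22 in the SMILES.
Other groups present: 1 carboxylic acid.
Ester count: 2.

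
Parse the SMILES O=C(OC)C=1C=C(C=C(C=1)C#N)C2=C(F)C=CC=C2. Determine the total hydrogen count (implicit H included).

10

Walk through each heavy atom and fill implicit hydrogens from standard valence (C 4, N 3, O 2, S 2, halogen 1):
  atom 1: O, bond orders sum to 2 (valence 2) → 0 H
  atom 2: C, bond orders sum to 4 (valence 4) → 0 H
  atom 3: O, bond orders sum to 2 (valence 2) → 0 H
  atom 4: C, bond orders sum to 1 (valence 4) → 3 H
  atom 5: C, bond orders sum to 4 (valence 4) → 0 H
  atom 6: C, bond orders sum to 3 (valence 4) → 1 H
  atom 7: C, bond orders sum to 4 (valence 4) → 0 H
  atom 8: C, bond orders sum to 3 (valence 4) → 1 H
  atom 9: C, bond orders sum to 4 (valence 4) → 0 H
  atom 10: C, bond orders sum to 3 (valence 4) → 1 H
  atom 11: C, bond orders sum to 4 (valence 4) → 0 H
  atom 12: N, bond orders sum to 3 (valence 3) → 0 H
  atom 13: C, bond orders sum to 4 (valence 4) → 0 H
  atom 14: C, bond orders sum to 4 (valence 4) → 0 H
  atom 15: F (halogen, monovalent) → 0 H
  atom 16: C, bond orders sum to 3 (valence 4) → 1 H
  atom 17: C, bond orders sum to 3 (valence 4) → 1 H
  atom 18: C, bond orders sum to 3 (valence 4) → 1 H
  atom 19: C, bond orders sum to 3 (valence 4) → 1 H
Total hydrogens: 10.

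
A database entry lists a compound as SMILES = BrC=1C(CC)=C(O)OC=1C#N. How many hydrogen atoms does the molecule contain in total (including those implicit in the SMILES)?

6

Walk through each heavy atom and fill implicit hydrogens from standard valence (C 4, N 3, O 2, S 2, halogen 1):
  atom 1: Br (halogen, monovalent) → 0 H
  atom 2: C, bond orders sum to 4 (valence 4) → 0 H
  atom 3: C, bond orders sum to 4 (valence 4) → 0 H
  atom 4: C, bond orders sum to 2 (valence 4) → 2 H
  atom 5: C, bond orders sum to 1 (valence 4) → 3 H
  atom 6: C, bond orders sum to 4 (valence 4) → 0 H
  atom 7: O, bond orders sum to 1 (valence 2) → 1 H
  atom 8: O, bond orders sum to 2 (valence 2) → 0 H
  atom 9: C, bond orders sum to 4 (valence 4) → 0 H
  atom 10: C, bond orders sum to 4 (valence 4) → 0 H
  atom 11: N, bond orders sum to 3 (valence 3) → 0 H
Total hydrogens: 6.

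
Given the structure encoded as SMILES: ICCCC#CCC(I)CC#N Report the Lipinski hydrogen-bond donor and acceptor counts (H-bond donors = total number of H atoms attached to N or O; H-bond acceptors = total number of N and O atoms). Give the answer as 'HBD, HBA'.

0, 1

Donors: find every N or O and count the H atoms it carries.
  atom 12 (N): bond orders sum to 3 → 0 H
Lipinski HBD = 0.
Acceptors: N atoms = 1, O atoms = 0 → HBA = 1.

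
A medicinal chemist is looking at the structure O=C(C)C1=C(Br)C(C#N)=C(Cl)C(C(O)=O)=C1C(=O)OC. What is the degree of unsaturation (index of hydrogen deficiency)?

Degree of unsaturation = (number of rings) + (number of π bonds).
Ring closures in the SMILES: 1.
π bonds: 6 double bonds (each 1 DoU), 1 triple bond (each 2 DoU) → 8 DoU from unsaturation.
Total DoU = 1 + 8 = 9.

9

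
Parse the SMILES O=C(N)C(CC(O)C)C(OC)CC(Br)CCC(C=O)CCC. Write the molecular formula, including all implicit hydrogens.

C16H30BrNO4

Walk through each heavy atom and fill implicit hydrogens from standard valence (C 4, N 3, O 2, S 2, halogen 1):
  atom 1: O, bond orders sum to 2 (valence 2) → 0 H
  atom 2: C, bond orders sum to 4 (valence 4) → 0 H
  atom 3: N, bond orders sum to 1 (valence 3) → 2 H
  atom 4: C, bond orders sum to 3 (valence 4) → 1 H
  atom 5: C, bond orders sum to 2 (valence 4) → 2 H
  atom 6: C, bond orders sum to 3 (valence 4) → 1 H
  atom 7: O, bond orders sum to 1 (valence 2) → 1 H
  atom 8: C, bond orders sum to 1 (valence 4) → 3 H
  atom 9: C, bond orders sum to 3 (valence 4) → 1 H
  atom 10: O, bond orders sum to 2 (valence 2) → 0 H
  atom 11: C, bond orders sum to 1 (valence 4) → 3 H
  atom 12: C, bond orders sum to 2 (valence 4) → 2 H
  atom 13: C, bond orders sum to 3 (valence 4) → 1 H
  atom 14: Br (halogen, monovalent) → 0 H
  atom 15: C, bond orders sum to 2 (valence 4) → 2 H
  atom 16: C, bond orders sum to 2 (valence 4) → 2 H
  atom 17: C, bond orders sum to 3 (valence 4) → 1 H
  atom 18: C, bond orders sum to 3 (valence 4) → 1 H
  atom 19: O, bond orders sum to 2 (valence 2) → 0 H
  atom 20: C, bond orders sum to 2 (valence 4) → 2 H
  atom 21: C, bond orders sum to 2 (valence 4) → 2 H
  atom 22: C, bond orders sum to 1 (valence 4) → 3 H
Totals → C:16, H:30, Br:1, N:1, O:4.
In Hill order: C16H30BrNO4.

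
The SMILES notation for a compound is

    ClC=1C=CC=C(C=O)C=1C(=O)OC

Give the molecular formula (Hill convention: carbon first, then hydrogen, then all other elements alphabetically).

Walk through each heavy atom and fill implicit hydrogens from standard valence (C 4, N 3, O 2, S 2, halogen 1):
  atom 1: Cl (halogen, monovalent) → 0 H
  atom 2: C, bond orders sum to 4 (valence 4) → 0 H
  atom 3: C, bond orders sum to 3 (valence 4) → 1 H
  atom 4: C, bond orders sum to 3 (valence 4) → 1 H
  atom 5: C, bond orders sum to 3 (valence 4) → 1 H
  atom 6: C, bond orders sum to 4 (valence 4) → 0 H
  atom 7: C, bond orders sum to 3 (valence 4) → 1 H
  atom 8: O, bond orders sum to 2 (valence 2) → 0 H
  atom 9: C, bond orders sum to 4 (valence 4) → 0 H
  atom 10: C, bond orders sum to 4 (valence 4) → 0 H
  atom 11: O, bond orders sum to 2 (valence 2) → 0 H
  atom 12: O, bond orders sum to 2 (valence 2) → 0 H
  atom 13: C, bond orders sum to 1 (valence 4) → 3 H
Totals → C:9, H:7, Cl:1, O:3.
In Hill order: C9H7ClO3.

C9H7ClO3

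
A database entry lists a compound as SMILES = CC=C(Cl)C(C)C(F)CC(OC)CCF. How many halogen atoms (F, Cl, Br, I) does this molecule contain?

Halogen atoms appear at heavy-atom positions 4, 8, 15 (1×Cl, 2×F).
Other groups present: 1 alkene, 1 ether.
Halogen count: 3.

3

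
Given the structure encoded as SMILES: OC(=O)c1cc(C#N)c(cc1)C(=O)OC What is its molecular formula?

C10H7NO4

Walk through each heavy atom and fill implicit hydrogens from standard valence (C 4, N 3, O 2, S 2, halogen 1); for lowercase aromatic atoms, an aromatic c carries 1 H when it has two neighbours and 0 H with three, and aromatic n carries 0 H:
  atom 1: O, bond orders sum to 1 (valence 2) → 1 H
  atom 2: C, bond orders sum to 4 (valence 4) → 0 H
  atom 3: O, bond orders sum to 2 (valence 2) → 0 H
  atom 4: aromatic c, 3 neighbours → 0 H
  atom 5: aromatic c, 2 neighbours → 1 H
  atom 6: aromatic c, 3 neighbours → 0 H
  atom 7: C, bond orders sum to 4 (valence 4) → 0 H
  atom 8: N, bond orders sum to 3 (valence 3) → 0 H
  atom 9: aromatic c, 3 neighbours → 0 H
  atom 10: aromatic c, 2 neighbours → 1 H
  atom 11: aromatic c, 2 neighbours → 1 H
  atom 12: C, bond orders sum to 4 (valence 4) → 0 H
  atom 13: O, bond orders sum to 2 (valence 2) → 0 H
  atom 14: O, bond orders sum to 2 (valence 2) → 0 H
  atom 15: C, bond orders sum to 1 (valence 4) → 3 H
Totals → C:10, H:7, N:1, O:4.
In Hill order: C10H7NO4.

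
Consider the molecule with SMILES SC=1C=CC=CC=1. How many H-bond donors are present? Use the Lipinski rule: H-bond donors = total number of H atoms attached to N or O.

Donors: find every N or O and count the H atoms it carries.
  (no N or O atoms present)
Lipinski HBD = 0.

0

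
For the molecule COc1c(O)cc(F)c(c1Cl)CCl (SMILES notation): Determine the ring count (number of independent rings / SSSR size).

In SMILES, each pair of matching ring-closure digits denotes one ring-closing bond; the number of such bonds equals the number of independent rings.
Ring-closure bonds here: 1.

1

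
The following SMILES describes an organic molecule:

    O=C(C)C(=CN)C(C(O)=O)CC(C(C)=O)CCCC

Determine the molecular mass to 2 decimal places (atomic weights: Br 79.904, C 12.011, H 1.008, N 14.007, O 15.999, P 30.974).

First, the molecular formula is C14H23NO4 (counting implicit H from valence).
  C: 14 × 12.011 = 168.154
  H: 23 × 1.008 = 23.184
  N: 1 × 14.007 = 14.007
  O: 4 × 15.999 = 63.996
Sum: 14×12.011 + 23×1.008 + 1×14.007 + 4×15.999 = 269.341 → 269.34 g/mol.

269.34 g/mol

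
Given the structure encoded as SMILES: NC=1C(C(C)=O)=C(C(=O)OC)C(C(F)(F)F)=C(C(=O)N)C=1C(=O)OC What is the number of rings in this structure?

In SMILES, each pair of matching ring-closure digits denotes one ring-closing bond; the number of such bonds equals the number of independent rings.
Ring-closure bonds here: 1.

1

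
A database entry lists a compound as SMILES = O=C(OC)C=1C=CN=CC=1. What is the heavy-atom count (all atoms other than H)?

10

Every atom symbol written in the SMILES (organic subset) is one heavy atom; implicit H are not written.
Heavy atoms by element → C:7, N:1, O:2.
Total: 10.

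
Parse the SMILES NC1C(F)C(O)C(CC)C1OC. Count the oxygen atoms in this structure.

Scan the SMILES for O atoms (remember two-letter symbols like Cl and Br are single atoms).
Oxygen count: 2.

2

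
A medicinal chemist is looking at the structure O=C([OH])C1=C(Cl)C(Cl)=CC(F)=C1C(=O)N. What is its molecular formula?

Walk through each heavy atom and fill implicit hydrogens from standard valence (C 4, N 3, O 2, S 2, halogen 1):
  atom 1: O, bond orders sum to 2 (valence 2) → 0 H
  atom 2: C, bond orders sum to 4 (valence 4) → 0 H
  atom 3: O with explicit H count 1
  atom 4: C, bond orders sum to 4 (valence 4) → 0 H
  atom 5: C, bond orders sum to 4 (valence 4) → 0 H
  atom 6: Cl (halogen, monovalent) → 0 H
  atom 7: C, bond orders sum to 4 (valence 4) → 0 H
  atom 8: Cl (halogen, monovalent) → 0 H
  atom 9: C, bond orders sum to 3 (valence 4) → 1 H
  atom 10: C, bond orders sum to 4 (valence 4) → 0 H
  atom 11: F (halogen, monovalent) → 0 H
  atom 12: C, bond orders sum to 4 (valence 4) → 0 H
  atom 13: C, bond orders sum to 4 (valence 4) → 0 H
  atom 14: O, bond orders sum to 2 (valence 2) → 0 H
  atom 15: N, bond orders sum to 1 (valence 3) → 2 H
Totals → C:8, H:4, Cl:2, F:1, N:1, O:3.

C8H4Cl2FNO3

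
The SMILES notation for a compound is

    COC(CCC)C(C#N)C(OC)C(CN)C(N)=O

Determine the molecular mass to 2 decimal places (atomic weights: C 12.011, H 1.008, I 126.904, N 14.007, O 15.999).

First, the molecular formula is C12H23N3O3 (counting implicit H from valence).
  C: 12 × 12.011 = 144.132
  H: 23 × 1.008 = 23.184
  N: 3 × 14.007 = 42.021
  O: 3 × 15.999 = 47.997
Sum: 12×12.011 + 23×1.008 + 3×14.007 + 3×15.999 = 257.334 → 257.33 g/mol.

257.33 g/mol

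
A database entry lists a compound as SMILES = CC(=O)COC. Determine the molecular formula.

C4H8O2

Walk through each heavy atom and fill implicit hydrogens from standard valence (C 4, N 3, O 2, S 2, halogen 1):
  atom 1: C, bond orders sum to 1 (valence 4) → 3 H
  atom 2: C, bond orders sum to 4 (valence 4) → 0 H
  atom 3: O, bond orders sum to 2 (valence 2) → 0 H
  atom 4: C, bond orders sum to 2 (valence 4) → 2 H
  atom 5: O, bond orders sum to 2 (valence 2) → 0 H
  atom 6: C, bond orders sum to 1 (valence 4) → 3 H
Totals → C:4, H:8, O:2.
In Hill order: C4H8O2.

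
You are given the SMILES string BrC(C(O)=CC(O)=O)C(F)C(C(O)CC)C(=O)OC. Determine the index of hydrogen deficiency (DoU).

Molecular formula: C11H16BrFO6.
DoU = (2C + 2 + N − H − X) / 2, where X is the halogen count and O/S are ignored.
    = (2·11 + 2 + 0 − 16 − 2) / 2 = 6 / 2 = 3.

3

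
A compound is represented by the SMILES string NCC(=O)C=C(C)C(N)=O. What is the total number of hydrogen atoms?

10

Walk through each heavy atom and fill implicit hydrogens from standard valence (C 4, N 3, O 2, S 2, halogen 1):
  atom 1: N, bond orders sum to 1 (valence 3) → 2 H
  atom 2: C, bond orders sum to 2 (valence 4) → 2 H
  atom 3: C, bond orders sum to 4 (valence 4) → 0 H
  atom 4: O, bond orders sum to 2 (valence 2) → 0 H
  atom 5: C, bond orders sum to 3 (valence 4) → 1 H
  atom 6: C, bond orders sum to 4 (valence 4) → 0 H
  atom 7: C, bond orders sum to 1 (valence 4) → 3 H
  atom 8: C, bond orders sum to 4 (valence 4) → 0 H
  atom 9: N, bond orders sum to 1 (valence 3) → 2 H
  atom 10: O, bond orders sum to 2 (valence 2) → 0 H
Total hydrogens: 10.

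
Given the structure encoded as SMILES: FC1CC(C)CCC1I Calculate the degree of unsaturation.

Degree of unsaturation = (number of rings) + (number of π bonds).
Ring closures in the SMILES: 1.
π bonds: none → 0 DoU from unsaturation.
Total DoU = 1 + 0 = 1.

1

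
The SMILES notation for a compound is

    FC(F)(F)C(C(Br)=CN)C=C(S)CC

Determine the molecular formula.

Walk through each heavy atom and fill implicit hydrogens from standard valence (C 4, N 3, O 2, S 2, halogen 1):
  atom 1: F (halogen, monovalent) → 0 H
  atom 2: C, bond orders sum to 4 (valence 4) → 0 H
  atom 3: F (halogen, monovalent) → 0 H
  atom 4: F (halogen, monovalent) → 0 H
  atom 5: C, bond orders sum to 3 (valence 4) → 1 H
  atom 6: C, bond orders sum to 4 (valence 4) → 0 H
  atom 7: Br (halogen, monovalent) → 0 H
  atom 8: C, bond orders sum to 3 (valence 4) → 1 H
  atom 9: N, bond orders sum to 1 (valence 3) → 2 H
  atom 10: C, bond orders sum to 3 (valence 4) → 1 H
  atom 11: C, bond orders sum to 4 (valence 4) → 0 H
  atom 12: S, bond orders sum to 1 (valence 2) → 1 H
  atom 13: C, bond orders sum to 2 (valence 4) → 2 H
  atom 14: C, bond orders sum to 1 (valence 4) → 3 H
Totals → C:8, H:11, Br:1, F:3, N:1, S:1.

C8H11BrF3NS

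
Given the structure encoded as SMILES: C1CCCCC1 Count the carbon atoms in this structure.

6

Count every carbon token in the SMILES (each C, including those in ring-closure positions and inside branches).
Carbon count: 6.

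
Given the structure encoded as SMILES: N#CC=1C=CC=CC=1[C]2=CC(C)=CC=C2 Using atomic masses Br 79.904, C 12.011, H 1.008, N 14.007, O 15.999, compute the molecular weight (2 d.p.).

193.25 g/mol

First, the molecular formula is C14H11N (counting implicit H from valence).
  C: 14 × 12.011 = 168.154
  H: 11 × 1.008 = 11.088
  N: 1 × 14.007 = 14.007
Sum: 14×12.011 + 11×1.008 + 1×14.007 = 193.249 → 193.25 g/mol.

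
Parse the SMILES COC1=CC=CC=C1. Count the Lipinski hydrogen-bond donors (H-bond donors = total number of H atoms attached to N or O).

0

Donors: find every N or O and count the H atoms it carries.
  atom 2 (O): bond orders sum to 2 → 0 H
Lipinski HBD = 0.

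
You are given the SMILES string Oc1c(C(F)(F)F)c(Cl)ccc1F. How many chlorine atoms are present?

1

Scan the SMILES for Cl atoms (remember two-letter symbols like Cl and Br are single atoms).
Chlorine count: 1.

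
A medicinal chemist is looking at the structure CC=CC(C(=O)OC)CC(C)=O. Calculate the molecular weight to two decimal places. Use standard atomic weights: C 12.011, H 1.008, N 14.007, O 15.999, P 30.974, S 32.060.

170.21 g/mol

First, the molecular formula is C9H14O3 (counting implicit H from valence).
  C: 9 × 12.011 = 108.099
  H: 14 × 1.008 = 14.112
  O: 3 × 15.999 = 47.997
Sum: 9×12.011 + 14×1.008 + 3×15.999 = 170.208 → 170.21 g/mol.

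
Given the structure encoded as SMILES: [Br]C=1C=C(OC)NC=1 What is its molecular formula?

Walk through each heavy atom and fill implicit hydrogens from standard valence (C 4, N 3, O 2, S 2, halogen 1):
  atom 1: Br with explicit H count 0
  atom 2: C, bond orders sum to 4 (valence 4) → 0 H
  atom 3: C, bond orders sum to 3 (valence 4) → 1 H
  atom 4: C, bond orders sum to 4 (valence 4) → 0 H
  atom 5: O, bond orders sum to 2 (valence 2) → 0 H
  atom 6: C, bond orders sum to 1 (valence 4) → 3 H
  atom 7: N, bond orders sum to 2 (valence 3) → 1 H
  atom 8: C, bond orders sum to 3 (valence 4) → 1 H
Totals → C:5, H:6, Br:1, N:1, O:1.
In Hill order: C5H6BrNO.

C5H6BrNO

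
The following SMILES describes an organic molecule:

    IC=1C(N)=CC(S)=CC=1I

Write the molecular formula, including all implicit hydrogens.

Walk through each heavy atom and fill implicit hydrogens from standard valence (C 4, N 3, O 2, S 2, halogen 1):
  atom 1: I (halogen, monovalent) → 0 H
  atom 2: C, bond orders sum to 4 (valence 4) → 0 H
  atom 3: C, bond orders sum to 4 (valence 4) → 0 H
  atom 4: N, bond orders sum to 1 (valence 3) → 2 H
  atom 5: C, bond orders sum to 3 (valence 4) → 1 H
  atom 6: C, bond orders sum to 4 (valence 4) → 0 H
  atom 7: S, bond orders sum to 1 (valence 2) → 1 H
  atom 8: C, bond orders sum to 3 (valence 4) → 1 H
  atom 9: C, bond orders sum to 4 (valence 4) → 0 H
  atom 10: I (halogen, monovalent) → 0 H
Totals → C:6, H:5, I:2, N:1, S:1.

C6H5I2NS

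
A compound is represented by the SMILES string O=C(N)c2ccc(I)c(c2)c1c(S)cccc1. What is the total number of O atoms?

1

Scan the SMILES for O atoms (remember two-letter symbols like Cl and Br are single atoms).
Oxygen count: 1.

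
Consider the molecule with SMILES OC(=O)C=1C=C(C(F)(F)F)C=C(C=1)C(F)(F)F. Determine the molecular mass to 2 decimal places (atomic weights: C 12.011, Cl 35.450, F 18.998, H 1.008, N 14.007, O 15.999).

258.12 g/mol

First, the molecular formula is C9H4F6O2 (counting implicit H from valence).
  C: 9 × 12.011 = 108.099
  F: 6 × 18.998 = 113.988
  H: 4 × 1.008 = 4.032
  O: 2 × 15.999 = 31.998
Sum: 9×12.011 + 6×18.998 + 4×1.008 + 2×15.999 = 258.117 → 258.12 g/mol.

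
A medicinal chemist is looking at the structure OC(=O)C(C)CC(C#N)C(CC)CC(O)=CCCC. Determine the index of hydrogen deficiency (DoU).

4

Degree of unsaturation = (number of rings) + (number of π bonds).
Ring closures in the SMILES: 0.
π bonds: 2 double bonds (each 1 DoU), 1 triple bond (each 2 DoU) → 4 DoU from unsaturation.
Total DoU = 0 + 4 = 4.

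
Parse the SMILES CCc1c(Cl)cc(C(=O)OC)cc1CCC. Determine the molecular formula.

Walk through each heavy atom and fill implicit hydrogens from standard valence (C 4, N 3, O 2, S 2, halogen 1); for lowercase aromatic atoms, an aromatic c carries 1 H when it has two neighbours and 0 H with three, and aromatic n carries 0 H:
  atom 1: C, bond orders sum to 1 (valence 4) → 3 H
  atom 2: C, bond orders sum to 2 (valence 4) → 2 H
  atom 3: aromatic c, 3 neighbours → 0 H
  atom 4: aromatic c, 3 neighbours → 0 H
  atom 5: Cl (halogen, monovalent) → 0 H
  atom 6: aromatic c, 2 neighbours → 1 H
  atom 7: aromatic c, 3 neighbours → 0 H
  atom 8: C, bond orders sum to 4 (valence 4) → 0 H
  atom 9: O, bond orders sum to 2 (valence 2) → 0 H
  atom 10: O, bond orders sum to 2 (valence 2) → 0 H
  atom 11: C, bond orders sum to 1 (valence 4) → 3 H
  atom 12: aromatic c, 2 neighbours → 1 H
  atom 13: aromatic c, 3 neighbours → 0 H
  atom 14: C, bond orders sum to 2 (valence 4) → 2 H
  atom 15: C, bond orders sum to 2 (valence 4) → 2 H
  atom 16: C, bond orders sum to 1 (valence 4) → 3 H
Totals → C:13, H:17, Cl:1, O:2.

C13H17ClO2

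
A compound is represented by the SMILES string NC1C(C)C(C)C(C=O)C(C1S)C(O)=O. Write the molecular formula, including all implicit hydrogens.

C10H17NO3S

Walk through each heavy atom and fill implicit hydrogens from standard valence (C 4, N 3, O 2, S 2, halogen 1):
  atom 1: N, bond orders sum to 1 (valence 3) → 2 H
  atom 2: C, bond orders sum to 3 (valence 4) → 1 H
  atom 3: C, bond orders sum to 3 (valence 4) → 1 H
  atom 4: C, bond orders sum to 1 (valence 4) → 3 H
  atom 5: C, bond orders sum to 3 (valence 4) → 1 H
  atom 6: C, bond orders sum to 1 (valence 4) → 3 H
  atom 7: C, bond orders sum to 3 (valence 4) → 1 H
  atom 8: C, bond orders sum to 3 (valence 4) → 1 H
  atom 9: O, bond orders sum to 2 (valence 2) → 0 H
  atom 10: C, bond orders sum to 3 (valence 4) → 1 H
  atom 11: C, bond orders sum to 3 (valence 4) → 1 H
  atom 12: S, bond orders sum to 1 (valence 2) → 1 H
  atom 13: C, bond orders sum to 4 (valence 4) → 0 H
  atom 14: O, bond orders sum to 1 (valence 2) → 1 H
  atom 15: O, bond orders sum to 2 (valence 2) → 0 H
Totals → C:10, H:17, N:1, O:3, S:1.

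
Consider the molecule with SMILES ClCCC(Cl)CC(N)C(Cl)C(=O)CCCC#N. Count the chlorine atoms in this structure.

3

Scan the SMILES for Cl atoms (remember two-letter symbols like Cl and Br are single atoms).
Chlorine count: 3.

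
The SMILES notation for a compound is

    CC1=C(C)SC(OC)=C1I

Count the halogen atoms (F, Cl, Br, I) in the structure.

1

Halogen atoms appear at heavy-atom position 10 (1×I).
Other groups present: 1 ether.
Halogen count: 1.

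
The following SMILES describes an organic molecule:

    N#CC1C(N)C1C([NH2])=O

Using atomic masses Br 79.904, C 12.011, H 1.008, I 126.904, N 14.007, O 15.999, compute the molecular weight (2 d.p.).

125.13 g/mol

First, the molecular formula is C5H7N3O (counting implicit H from valence).
  C: 5 × 12.011 = 60.055
  H: 7 × 1.008 = 7.056
  N: 3 × 14.007 = 42.021
  O: 1 × 15.999 = 15.999
Sum: 5×12.011 + 7×1.008 + 3×14.007 + 1×15.999 = 125.131 → 125.13 g/mol.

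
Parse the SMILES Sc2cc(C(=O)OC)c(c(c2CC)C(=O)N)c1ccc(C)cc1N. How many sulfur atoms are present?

Scan the SMILES for S atoms (remember two-letter symbols like Cl and Br are single atoms).
Sulfur count: 1.

1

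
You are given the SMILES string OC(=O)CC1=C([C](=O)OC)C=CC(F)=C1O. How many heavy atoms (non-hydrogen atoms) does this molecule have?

16

Every atom symbol written in the SMILES (organic subset) is one heavy atom; implicit H are not written.
Heavy atoms by element → C:10, F:1, O:5.
Total: 16.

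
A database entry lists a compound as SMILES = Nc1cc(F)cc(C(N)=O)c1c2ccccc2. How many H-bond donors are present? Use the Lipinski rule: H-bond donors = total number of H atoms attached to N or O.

Donors: find every N or O and count the H atoms it carries.
  atom 1 (N): bond orders sum to 1 → 2 H
  atom 9 (N): bond orders sum to 1 → 2 H
  atom 10 (O): bond orders sum to 2 → 0 H
Lipinski HBD = 4.

4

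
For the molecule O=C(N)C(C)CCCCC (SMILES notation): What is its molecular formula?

Walk through each heavy atom and fill implicit hydrogens from standard valence (C 4, N 3, O 2, S 2, halogen 1):
  atom 1: O, bond orders sum to 2 (valence 2) → 0 H
  atom 2: C, bond orders sum to 4 (valence 4) → 0 H
  atom 3: N, bond orders sum to 1 (valence 3) → 2 H
  atom 4: C, bond orders sum to 3 (valence 4) → 1 H
  atom 5: C, bond orders sum to 1 (valence 4) → 3 H
  atom 6: C, bond orders sum to 2 (valence 4) → 2 H
  atom 7: C, bond orders sum to 2 (valence 4) → 2 H
  atom 8: C, bond orders sum to 2 (valence 4) → 2 H
  atom 9: C, bond orders sum to 2 (valence 4) → 2 H
  atom 10: C, bond orders sum to 1 (valence 4) → 3 H
Totals → C:8, H:17, N:1, O:1.
In Hill order: C8H17NO.

C8H17NO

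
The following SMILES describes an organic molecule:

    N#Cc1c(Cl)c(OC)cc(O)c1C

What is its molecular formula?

C9H8ClNO2

Walk through each heavy atom and fill implicit hydrogens from standard valence (C 4, N 3, O 2, S 2, halogen 1); for lowercase aromatic atoms, an aromatic c carries 1 H when it has two neighbours and 0 H with three, and aromatic n carries 0 H:
  atom 1: N, bond orders sum to 3 (valence 3) → 0 H
  atom 2: C, bond orders sum to 4 (valence 4) → 0 H
  atom 3: aromatic c, 3 neighbours → 0 H
  atom 4: aromatic c, 3 neighbours → 0 H
  atom 5: Cl (halogen, monovalent) → 0 H
  atom 6: aromatic c, 3 neighbours → 0 H
  atom 7: O, bond orders sum to 2 (valence 2) → 0 H
  atom 8: C, bond orders sum to 1 (valence 4) → 3 H
  atom 9: aromatic c, 2 neighbours → 1 H
  atom 10: aromatic c, 3 neighbours → 0 H
  atom 11: O, bond orders sum to 1 (valence 2) → 1 H
  atom 12: aromatic c, 3 neighbours → 0 H
  atom 13: C, bond orders sum to 1 (valence 4) → 3 H
Totals → C:9, H:8, Cl:1, N:1, O:2.
In Hill order: C9H8ClNO2.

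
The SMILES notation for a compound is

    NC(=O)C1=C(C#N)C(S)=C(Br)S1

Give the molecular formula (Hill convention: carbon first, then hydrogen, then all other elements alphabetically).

Walk through each heavy atom and fill implicit hydrogens from standard valence (C 4, N 3, O 2, S 2, halogen 1):
  atom 1: N, bond orders sum to 1 (valence 3) → 2 H
  atom 2: C, bond orders sum to 4 (valence 4) → 0 H
  atom 3: O, bond orders sum to 2 (valence 2) → 0 H
  atom 4: C, bond orders sum to 4 (valence 4) → 0 H
  atom 5: C, bond orders sum to 4 (valence 4) → 0 H
  atom 6: C, bond orders sum to 4 (valence 4) → 0 H
  atom 7: N, bond orders sum to 3 (valence 3) → 0 H
  atom 8: C, bond orders sum to 4 (valence 4) → 0 H
  atom 9: S, bond orders sum to 1 (valence 2) → 1 H
  atom 10: C, bond orders sum to 4 (valence 4) → 0 H
  atom 11: Br (halogen, monovalent) → 0 H
  atom 12: S, bond orders sum to 2 (valence 2) → 0 H
Totals → C:6, H:3, Br:1, N:2, O:1, S:2.
In Hill order: C6H3BrN2OS2.

C6H3BrN2OS2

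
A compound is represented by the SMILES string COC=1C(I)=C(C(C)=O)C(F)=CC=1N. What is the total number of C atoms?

9

Count every carbon token in the SMILES (each C, including those in ring-closure positions and inside branches).
Carbon count: 9.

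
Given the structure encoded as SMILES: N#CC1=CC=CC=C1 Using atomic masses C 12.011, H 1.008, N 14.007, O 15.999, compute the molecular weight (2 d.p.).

First, the molecular formula is C7H5N (counting implicit H from valence).
  C: 7 × 12.011 = 84.077
  H: 5 × 1.008 = 5.040
  N: 1 × 14.007 = 14.007
Sum: 7×12.011 + 5×1.008 + 1×14.007 = 103.124 → 103.12 g/mol.

103.12 g/mol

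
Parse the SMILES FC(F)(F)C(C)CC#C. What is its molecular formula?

Walk through each heavy atom and fill implicit hydrogens from standard valence (C 4, N 3, O 2, S 2, halogen 1):
  atom 1: F (halogen, monovalent) → 0 H
  atom 2: C, bond orders sum to 4 (valence 4) → 0 H
  atom 3: F (halogen, monovalent) → 0 H
  atom 4: F (halogen, monovalent) → 0 H
  atom 5: C, bond orders sum to 3 (valence 4) → 1 H
  atom 6: C, bond orders sum to 1 (valence 4) → 3 H
  atom 7: C, bond orders sum to 2 (valence 4) → 2 H
  atom 8: C, bond orders sum to 4 (valence 4) → 0 H
  atom 9: C, bond orders sum to 3 (valence 4) → 1 H
Totals → C:6, H:7, F:3.
In Hill order: C6H7F3.

C6H7F3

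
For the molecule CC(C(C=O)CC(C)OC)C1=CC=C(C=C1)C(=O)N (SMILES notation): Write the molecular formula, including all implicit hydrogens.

Walk through each heavy atom and fill implicit hydrogens from standard valence (C 4, N 3, O 2, S 2, halogen 1):
  atom 1: C, bond orders sum to 1 (valence 4) → 3 H
  atom 2: C, bond orders sum to 3 (valence 4) → 1 H
  atom 3: C, bond orders sum to 3 (valence 4) → 1 H
  atom 4: C, bond orders sum to 3 (valence 4) → 1 H
  atom 5: O, bond orders sum to 2 (valence 2) → 0 H
  atom 6: C, bond orders sum to 2 (valence 4) → 2 H
  atom 7: C, bond orders sum to 3 (valence 4) → 1 H
  atom 8: C, bond orders sum to 1 (valence 4) → 3 H
  atom 9: O, bond orders sum to 2 (valence 2) → 0 H
  atom 10: C, bond orders sum to 1 (valence 4) → 3 H
  atom 11: C, bond orders sum to 4 (valence 4) → 0 H
  atom 12: C, bond orders sum to 3 (valence 4) → 1 H
  atom 13: C, bond orders sum to 3 (valence 4) → 1 H
  atom 14: C, bond orders sum to 4 (valence 4) → 0 H
  atom 15: C, bond orders sum to 3 (valence 4) → 1 H
  atom 16: C, bond orders sum to 3 (valence 4) → 1 H
  atom 17: C, bond orders sum to 4 (valence 4) → 0 H
  atom 18: O, bond orders sum to 2 (valence 2) → 0 H
  atom 19: N, bond orders sum to 1 (valence 3) → 2 H
Totals → C:15, H:21, N:1, O:3.

C15H21NO3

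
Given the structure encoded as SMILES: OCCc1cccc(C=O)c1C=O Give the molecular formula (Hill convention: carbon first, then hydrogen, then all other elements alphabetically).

Walk through each heavy atom and fill implicit hydrogens from standard valence (C 4, N 3, O 2, S 2, halogen 1); for lowercase aromatic atoms, an aromatic c carries 1 H when it has two neighbours and 0 H with three, and aromatic n carries 0 H:
  atom 1: O, bond orders sum to 1 (valence 2) → 1 H
  atom 2: C, bond orders sum to 2 (valence 4) → 2 H
  atom 3: C, bond orders sum to 2 (valence 4) → 2 H
  atom 4: aromatic c, 3 neighbours → 0 H
  atom 5: aromatic c, 2 neighbours → 1 H
  atom 6: aromatic c, 2 neighbours → 1 H
  atom 7: aromatic c, 2 neighbours → 1 H
  atom 8: aromatic c, 3 neighbours → 0 H
  atom 9: C, bond orders sum to 3 (valence 4) → 1 H
  atom 10: O, bond orders sum to 2 (valence 2) → 0 H
  atom 11: aromatic c, 3 neighbours → 0 H
  atom 12: C, bond orders sum to 3 (valence 4) → 1 H
  atom 13: O, bond orders sum to 2 (valence 2) → 0 H
Totals → C:10, H:10, O:3.
In Hill order: C10H10O3.

C10H10O3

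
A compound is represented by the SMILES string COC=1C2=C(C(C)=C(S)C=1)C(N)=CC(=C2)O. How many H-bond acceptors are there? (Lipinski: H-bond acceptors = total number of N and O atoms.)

N atoms: 1; O atoms: 2.
Lipinski HBA = 1 + 2 = 3.

3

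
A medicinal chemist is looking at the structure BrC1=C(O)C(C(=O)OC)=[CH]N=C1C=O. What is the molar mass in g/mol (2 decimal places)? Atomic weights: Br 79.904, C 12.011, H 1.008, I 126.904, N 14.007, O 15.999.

First, the molecular formula is C8H6BrNO4 (counting implicit H from valence).
  Br: 1 × 79.904 = 79.904
  C: 8 × 12.011 = 96.088
  H: 6 × 1.008 = 6.048
  N: 1 × 14.007 = 14.007
  O: 4 × 15.999 = 63.996
Sum: 1×79.904 + 8×12.011 + 6×1.008 + 1×14.007 + 4×15.999 = 260.043 → 260.04 g/mol.

260.04 g/mol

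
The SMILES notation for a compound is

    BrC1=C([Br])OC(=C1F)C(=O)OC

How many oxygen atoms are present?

3

Scan the SMILES for O atoms (remember two-letter symbols like Cl and Br are single atoms).
Oxygen count: 3.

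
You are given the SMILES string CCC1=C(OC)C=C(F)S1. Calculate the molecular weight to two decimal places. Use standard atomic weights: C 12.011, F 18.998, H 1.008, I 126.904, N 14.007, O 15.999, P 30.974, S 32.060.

160.21 g/mol

First, the molecular formula is C7H9FOS (counting implicit H from valence).
  C: 7 × 12.011 = 84.077
  F: 1 × 18.998 = 18.998
  H: 9 × 1.008 = 9.072
  O: 1 × 15.999 = 15.999
  S: 1 × 32.060 = 32.060
Sum: 7×12.011 + 1×18.998 + 9×1.008 + 1×15.999 + 1×32.060 = 160.206 → 160.21 g/mol.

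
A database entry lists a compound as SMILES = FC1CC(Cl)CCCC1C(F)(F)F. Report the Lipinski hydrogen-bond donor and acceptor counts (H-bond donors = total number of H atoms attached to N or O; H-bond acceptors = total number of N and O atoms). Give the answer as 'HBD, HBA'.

0, 0

Donors: find every N or O and count the H atoms it carries.
  (no N or O atoms present)
Lipinski HBD = 0.
Acceptors: N atoms = 0, O atoms = 0 → HBA = 0.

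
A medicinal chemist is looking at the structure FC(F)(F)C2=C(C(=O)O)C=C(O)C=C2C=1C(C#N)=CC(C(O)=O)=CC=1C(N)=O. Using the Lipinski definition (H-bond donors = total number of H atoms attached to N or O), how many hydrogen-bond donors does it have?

Donors: find every N or O and count the H atoms it carries.
  atom 8 (O): bond orders sum to 2 → 0 H
  atom 9 (O): bond orders sum to 1 → 1 H
  atom 12 (O): bond orders sum to 1 → 1 H
  atom 18 (N): bond orders sum to 3 → 0 H
  atom 22 (O): bond orders sum to 1 → 1 H
  atom 23 (O): bond orders sum to 2 → 0 H
  atom 27 (N): bond orders sum to 1 → 2 H
  atom 28 (O): bond orders sum to 2 → 0 H
Lipinski HBD = 5.

5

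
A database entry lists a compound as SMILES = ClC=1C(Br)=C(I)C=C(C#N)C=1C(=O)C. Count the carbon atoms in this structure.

Count every carbon token in the SMILES (each C, including those in ring-closure positions and inside branches).
Carbon count: 9.

9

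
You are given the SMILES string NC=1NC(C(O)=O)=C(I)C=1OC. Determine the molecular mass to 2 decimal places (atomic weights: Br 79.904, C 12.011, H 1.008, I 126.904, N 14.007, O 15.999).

282.04 g/mol

First, the molecular formula is C6H7IN2O3 (counting implicit H from valence).
  C: 6 × 12.011 = 72.066
  H: 7 × 1.008 = 7.056
  I: 1 × 126.904 = 126.904
  N: 2 × 14.007 = 28.014
  O: 3 × 15.999 = 47.997
Sum: 6×12.011 + 7×1.008 + 1×126.904 + 2×14.007 + 3×15.999 = 282.037 → 282.04 g/mol.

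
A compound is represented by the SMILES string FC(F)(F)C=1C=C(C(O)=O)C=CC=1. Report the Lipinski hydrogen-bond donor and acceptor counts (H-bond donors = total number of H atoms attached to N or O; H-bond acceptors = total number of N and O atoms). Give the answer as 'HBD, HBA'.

Donors: find every N or O and count the H atoms it carries.
  atom 9 (O): bond orders sum to 1 → 1 H
  atom 10 (O): bond orders sum to 2 → 0 H
Lipinski HBD = 1.
Acceptors: N atoms = 0, O atoms = 2 → HBA = 2.

1, 2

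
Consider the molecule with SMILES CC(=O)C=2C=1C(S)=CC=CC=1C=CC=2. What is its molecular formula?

Walk through each heavy atom and fill implicit hydrogens from standard valence (C 4, N 3, O 2, S 2, halogen 1):
  atom 1: C, bond orders sum to 1 (valence 4) → 3 H
  atom 2: C, bond orders sum to 4 (valence 4) → 0 H
  atom 3: O, bond orders sum to 2 (valence 2) → 0 H
  atom 4: C, bond orders sum to 4 (valence 4) → 0 H
  atom 5: C, bond orders sum to 4 (valence 4) → 0 H
  atom 6: C, bond orders sum to 4 (valence 4) → 0 H
  atom 7: S, bond orders sum to 1 (valence 2) → 1 H
  atom 8: C, bond orders sum to 3 (valence 4) → 1 H
  atom 9: C, bond orders sum to 3 (valence 4) → 1 H
  atom 10: C, bond orders sum to 3 (valence 4) → 1 H
  atom 11: C, bond orders sum to 4 (valence 4) → 0 H
  atom 12: C, bond orders sum to 3 (valence 4) → 1 H
  atom 13: C, bond orders sum to 3 (valence 4) → 1 H
  atom 14: C, bond orders sum to 3 (valence 4) → 1 H
Totals → C:12, H:10, O:1, S:1.

C12H10OS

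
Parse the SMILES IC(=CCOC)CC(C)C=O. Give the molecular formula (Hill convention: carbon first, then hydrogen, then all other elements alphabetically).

Walk through each heavy atom and fill implicit hydrogens from standard valence (C 4, N 3, O 2, S 2, halogen 1):
  atom 1: I (halogen, monovalent) → 0 H
  atom 2: C, bond orders sum to 4 (valence 4) → 0 H
  atom 3: C, bond orders sum to 3 (valence 4) → 1 H
  atom 4: C, bond orders sum to 2 (valence 4) → 2 H
  atom 5: O, bond orders sum to 2 (valence 2) → 0 H
  atom 6: C, bond orders sum to 1 (valence 4) → 3 H
  atom 7: C, bond orders sum to 2 (valence 4) → 2 H
  atom 8: C, bond orders sum to 3 (valence 4) → 1 H
  atom 9: C, bond orders sum to 1 (valence 4) → 3 H
  atom 10: C, bond orders sum to 3 (valence 4) → 1 H
  atom 11: O, bond orders sum to 2 (valence 2) → 0 H
Totals → C:8, H:13, I:1, O:2.
In Hill order: C8H13IO2.

C8H13IO2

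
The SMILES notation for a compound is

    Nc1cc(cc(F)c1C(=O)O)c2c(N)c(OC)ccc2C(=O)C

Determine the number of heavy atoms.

23

Every atom symbol written in the SMILES (organic subset) is one heavy atom; implicit H are not written.
Heavy atoms by element → C:16, F:1, N:2, O:4.
Total: 23.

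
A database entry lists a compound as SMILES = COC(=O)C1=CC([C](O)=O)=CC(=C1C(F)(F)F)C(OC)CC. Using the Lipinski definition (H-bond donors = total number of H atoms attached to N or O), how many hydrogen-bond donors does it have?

1

Donors: find every N or O and count the H atoms it carries.
  atom 2 (O): bond orders sum to 2 → 0 H
  atom 4 (O): bond orders sum to 2 → 0 H
  atom 9 (O): bond orders sum to 1 → 1 H
  atom 10 (O): bond orders sum to 2 → 0 H
  atom 19 (O): bond orders sum to 2 → 0 H
Lipinski HBD = 1.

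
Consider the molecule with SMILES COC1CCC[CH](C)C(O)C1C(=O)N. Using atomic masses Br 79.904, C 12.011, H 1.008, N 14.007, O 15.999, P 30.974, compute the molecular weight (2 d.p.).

201.27 g/mol

First, the molecular formula is C10H19NO3 (counting implicit H from valence).
  C: 10 × 12.011 = 120.110
  H: 19 × 1.008 = 19.152
  N: 1 × 14.007 = 14.007
  O: 3 × 15.999 = 47.997
Sum: 10×12.011 + 19×1.008 + 1×14.007 + 3×15.999 = 201.266 → 201.27 g/mol.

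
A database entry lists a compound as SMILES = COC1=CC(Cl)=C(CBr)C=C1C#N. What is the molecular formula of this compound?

Walk through each heavy atom and fill implicit hydrogens from standard valence (C 4, N 3, O 2, S 2, halogen 1):
  atom 1: C, bond orders sum to 1 (valence 4) → 3 H
  atom 2: O, bond orders sum to 2 (valence 2) → 0 H
  atom 3: C, bond orders sum to 4 (valence 4) → 0 H
  atom 4: C, bond orders sum to 3 (valence 4) → 1 H
  atom 5: C, bond orders sum to 4 (valence 4) → 0 H
  atom 6: Cl (halogen, monovalent) → 0 H
  atom 7: C, bond orders sum to 4 (valence 4) → 0 H
  atom 8: C, bond orders sum to 2 (valence 4) → 2 H
  atom 9: Br (halogen, monovalent) → 0 H
  atom 10: C, bond orders sum to 3 (valence 4) → 1 H
  atom 11: C, bond orders sum to 4 (valence 4) → 0 H
  atom 12: C, bond orders sum to 4 (valence 4) → 0 H
  atom 13: N, bond orders sum to 3 (valence 3) → 0 H
Totals → C:9, H:7, Br:1, Cl:1, N:1, O:1.

C9H7BrClNO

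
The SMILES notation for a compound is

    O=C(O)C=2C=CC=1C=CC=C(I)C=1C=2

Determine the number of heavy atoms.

14

Every atom symbol written in the SMILES (organic subset) is one heavy atom; implicit H are not written.
Heavy atoms by element → C:11, I:1, O:2.
Total: 14.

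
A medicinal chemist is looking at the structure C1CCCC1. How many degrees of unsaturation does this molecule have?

Degree of unsaturation = (number of rings) + (number of π bonds).
Ring closures in the SMILES: 1.
π bonds: none → 0 DoU from unsaturation.
Total DoU = 1 + 0 = 1.

1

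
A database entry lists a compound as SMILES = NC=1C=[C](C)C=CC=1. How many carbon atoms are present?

7

Count every carbon token in the SMILES (each C, including those in ring-closure positions and inside branches).
Carbon count: 7.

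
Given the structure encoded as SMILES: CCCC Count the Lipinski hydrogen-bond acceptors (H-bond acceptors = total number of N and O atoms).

0

N atoms: 0; O atoms: 0.
Lipinski HBA = 0 + 0 = 0.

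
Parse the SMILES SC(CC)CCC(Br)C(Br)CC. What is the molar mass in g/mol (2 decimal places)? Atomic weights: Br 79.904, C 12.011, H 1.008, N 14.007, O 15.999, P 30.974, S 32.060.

First, the molecular formula is C9H18Br2S (counting implicit H from valence).
  Br: 2 × 79.904 = 159.808
  C: 9 × 12.011 = 108.099
  H: 18 × 1.008 = 18.144
  S: 1 × 32.060 = 32.060
Sum: 2×79.904 + 9×12.011 + 18×1.008 + 1×32.060 = 318.111 → 318.11 g/mol.

318.11 g/mol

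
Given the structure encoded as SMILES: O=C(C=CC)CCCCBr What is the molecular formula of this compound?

Walk through each heavy atom and fill implicit hydrogens from standard valence (C 4, N 3, O 2, S 2, halogen 1):
  atom 1: O, bond orders sum to 2 (valence 2) → 0 H
  atom 2: C, bond orders sum to 4 (valence 4) → 0 H
  atom 3: C, bond orders sum to 3 (valence 4) → 1 H
  atom 4: C, bond orders sum to 3 (valence 4) → 1 H
  atom 5: C, bond orders sum to 1 (valence 4) → 3 H
  atom 6: C, bond orders sum to 2 (valence 4) → 2 H
  atom 7: C, bond orders sum to 2 (valence 4) → 2 H
  atom 8: C, bond orders sum to 2 (valence 4) → 2 H
  atom 9: C, bond orders sum to 2 (valence 4) → 2 H
  atom 10: Br (halogen, monovalent) → 0 H
Totals → C:8, H:13, Br:1, O:1.
In Hill order: C8H13BrO.

C8H13BrO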